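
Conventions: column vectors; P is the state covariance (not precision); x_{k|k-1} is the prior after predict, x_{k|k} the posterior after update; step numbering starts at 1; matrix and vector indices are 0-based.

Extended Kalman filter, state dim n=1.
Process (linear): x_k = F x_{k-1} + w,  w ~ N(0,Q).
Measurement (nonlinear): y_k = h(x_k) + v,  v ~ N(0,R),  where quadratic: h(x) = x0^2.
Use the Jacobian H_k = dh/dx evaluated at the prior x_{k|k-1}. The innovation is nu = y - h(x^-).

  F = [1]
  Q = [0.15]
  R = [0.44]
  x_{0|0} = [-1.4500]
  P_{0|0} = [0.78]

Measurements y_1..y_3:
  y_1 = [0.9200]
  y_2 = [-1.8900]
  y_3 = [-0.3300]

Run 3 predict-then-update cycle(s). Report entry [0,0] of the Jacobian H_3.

H_jac[0,0] = -0.2178

step 1: x^-=[-1.4500]  P^-=[0.9300]  H_jac=[-2.9000]  S=[8.2613]  K=[-0.3265]  nu=[-1.1825]  x^+=[-1.0640]  P^+=[0.0495]
step 2: x^-=[-1.0640]  P^-=[0.1995]  H_jac=[-2.1279]  S=[1.3435]  K=[-0.3160]  nu=[-3.0220]  x^+=[-0.1089]  P^+=[0.0653]
step 3: x^-=[-0.1089]  P^-=[0.2153]  H_jac=[-0.2178]  S=[0.4502]  K=[-0.1042]  nu=[-0.3419]  x^+=[-0.0733]  P^+=[0.2105]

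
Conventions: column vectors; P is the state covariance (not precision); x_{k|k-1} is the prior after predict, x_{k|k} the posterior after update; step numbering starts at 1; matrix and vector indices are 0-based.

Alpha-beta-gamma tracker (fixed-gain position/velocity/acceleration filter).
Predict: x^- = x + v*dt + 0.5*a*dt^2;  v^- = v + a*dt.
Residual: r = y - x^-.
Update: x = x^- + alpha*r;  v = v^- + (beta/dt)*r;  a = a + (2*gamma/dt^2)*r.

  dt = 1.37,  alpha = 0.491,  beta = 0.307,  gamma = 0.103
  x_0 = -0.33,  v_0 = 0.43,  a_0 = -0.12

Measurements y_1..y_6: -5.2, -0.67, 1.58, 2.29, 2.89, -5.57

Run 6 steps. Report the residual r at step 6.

resid = -12.0949

step 1: x_pred=0.1465  r=-5.3465  x^+=-2.4786  v^+=-0.9325  a^+=-0.7068
step 2: x_pred=-4.4194  r=3.7494  x^+=-2.5785  v^+=-1.0606  a^+=-0.2953
step 3: x_pred=-4.3086  r=5.8886  x^+=-1.4173  v^+=-0.1456  a^+=0.3510
step 4: x_pred=-1.2873  r=3.5773  x^+=0.4691  v^+=1.1370  a^+=0.7437
step 5: x_pred=2.7246  r=0.1654  x^+=2.8058  v^+=2.1928  a^+=0.7618
step 6: x_pred=6.5249  r=-12.0949  x^+=0.5863  v^+=0.5262  a^+=-0.5657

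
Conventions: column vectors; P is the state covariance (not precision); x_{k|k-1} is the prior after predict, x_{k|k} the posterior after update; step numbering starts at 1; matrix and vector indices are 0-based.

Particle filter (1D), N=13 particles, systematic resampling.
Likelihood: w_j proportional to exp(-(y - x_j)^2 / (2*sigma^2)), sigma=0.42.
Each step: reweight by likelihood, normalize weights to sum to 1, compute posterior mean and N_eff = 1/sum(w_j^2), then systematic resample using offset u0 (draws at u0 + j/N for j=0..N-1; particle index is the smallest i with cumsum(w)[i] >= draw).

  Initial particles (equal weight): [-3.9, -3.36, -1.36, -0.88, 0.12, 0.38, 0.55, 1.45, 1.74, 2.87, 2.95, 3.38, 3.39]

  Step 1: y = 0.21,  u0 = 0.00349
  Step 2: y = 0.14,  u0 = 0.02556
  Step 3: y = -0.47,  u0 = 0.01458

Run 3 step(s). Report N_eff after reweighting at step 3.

N_eff = 9.4008

step 1: w=[0.0000, 0.0000, 0.0003, 0.0129, 0.3662, 0.3452, 0.2700, 0.0048, 0.0005, 0.0000, 0.0000, 0.0000, 0.0000]  mean=0.3196  Neff=3.0638  idx=[3, 4, 4, 4, 4, 5, 5, 5, 5, 5, 6, 6, 6]
step 2: w=[0.0052, 0.0983, 0.0983, 0.0983, 0.0983, 0.0836, 0.0836, 0.0836, 0.0836, 0.0836, 0.0611, 0.0611, 0.0611]  mean=0.3024  Neff=11.7814  idx=[1, 1, 2, 3, 4, 5, 6, 6, 7, 8, 9, 10, 12]
step 3: w=[0.1359, 0.1359, 0.1359, 0.1359, 0.1359, 0.0470, 0.0470, 0.0470, 0.0470, 0.0470, 0.0470, 0.0191, 0.0191]  mean=0.2098  Neff=9.4008  idx=[0, 0, 1, 1, 2, 2, 3, 4, 4, 5, 7, 8, 10]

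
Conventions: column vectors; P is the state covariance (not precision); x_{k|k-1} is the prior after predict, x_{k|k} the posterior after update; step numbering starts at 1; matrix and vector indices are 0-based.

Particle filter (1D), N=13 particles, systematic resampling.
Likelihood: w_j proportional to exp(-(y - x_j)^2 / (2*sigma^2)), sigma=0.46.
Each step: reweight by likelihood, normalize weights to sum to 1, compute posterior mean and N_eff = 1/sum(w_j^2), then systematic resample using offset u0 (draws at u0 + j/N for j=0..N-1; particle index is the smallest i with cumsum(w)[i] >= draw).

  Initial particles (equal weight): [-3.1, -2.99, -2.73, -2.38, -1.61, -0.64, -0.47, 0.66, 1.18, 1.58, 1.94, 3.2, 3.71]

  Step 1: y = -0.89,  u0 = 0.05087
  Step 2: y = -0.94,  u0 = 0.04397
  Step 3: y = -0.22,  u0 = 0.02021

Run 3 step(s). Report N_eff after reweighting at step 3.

step 1: w=[0.0000, 0.0000, 0.0002, 0.0029, 0.1610, 0.4728, 0.3612, 0.0019, 0.0000, 0.0000, 0.0000, 0.0000, 0.0000]  mean=-0.7377  Neff=2.6320  idx=[4, 4, 5, 5, 5, 5, 5, 5, 6, 6, 6, 6, 6]
step 2: w=[0.0407, 0.0407, 0.0950, 0.0950, 0.0950, 0.0950, 0.0950, 0.0950, 0.0697, 0.0697, 0.0697, 0.0697, 0.0697]  mean=-0.6597  Neff=12.2295  idx=[1, 2, 3, 4, 4, 5, 6, 7, 8, 9, 10, 11, 12]
step 3: w=[0.0012, 0.0737, 0.0737, 0.0737, 0.0737, 0.0737, 0.0737, 0.0737, 0.0965, 0.0965, 0.0965, 0.0965, 0.0965]  mean=-0.5591  Neff=11.8128  idx=[1, 2, 3, 4, 5, 6, 7, 8, 9, 10, 10, 11, 12]

N_eff = 11.8128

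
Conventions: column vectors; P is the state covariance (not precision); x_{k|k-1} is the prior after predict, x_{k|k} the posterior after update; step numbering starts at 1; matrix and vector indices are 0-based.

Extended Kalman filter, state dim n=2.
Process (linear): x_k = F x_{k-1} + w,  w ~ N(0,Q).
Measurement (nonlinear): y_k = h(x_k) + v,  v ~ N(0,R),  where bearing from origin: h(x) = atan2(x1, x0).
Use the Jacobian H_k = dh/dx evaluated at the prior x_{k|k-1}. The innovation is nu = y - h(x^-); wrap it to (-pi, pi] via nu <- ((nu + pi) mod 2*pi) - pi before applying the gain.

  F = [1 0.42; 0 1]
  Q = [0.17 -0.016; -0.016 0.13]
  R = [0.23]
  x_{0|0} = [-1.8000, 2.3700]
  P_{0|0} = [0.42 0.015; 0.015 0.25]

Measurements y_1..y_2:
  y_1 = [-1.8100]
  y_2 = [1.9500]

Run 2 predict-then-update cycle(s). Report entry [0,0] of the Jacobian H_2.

step 1: x^-=[-0.8046, 2.3700]  P^-=[0.6467 0.1040; 0.1040 0.3800]  H_jac=[-0.3783 -0.1284]  S=[0.3389]  K=[-0.7613; -0.2601]  nu=[2.5751]  x^+=[-2.7649, 1.7002]  P^+=[0.4503 0.0369; 0.0369 0.3571]
step 2: x^-=[-2.0508, 1.7002]  P^-=[0.7142 0.1709; 0.1709 0.4871]  H_jac=[-0.2396 -0.2890]  S=[0.3353]  K=[-0.6575; -0.5418]  nu=[-0.4994]  x^+=[-1.7225, 1.9708]  P^+=[0.5693 0.0514; 0.0514 0.3886]

H_jac[0,0] = -0.2396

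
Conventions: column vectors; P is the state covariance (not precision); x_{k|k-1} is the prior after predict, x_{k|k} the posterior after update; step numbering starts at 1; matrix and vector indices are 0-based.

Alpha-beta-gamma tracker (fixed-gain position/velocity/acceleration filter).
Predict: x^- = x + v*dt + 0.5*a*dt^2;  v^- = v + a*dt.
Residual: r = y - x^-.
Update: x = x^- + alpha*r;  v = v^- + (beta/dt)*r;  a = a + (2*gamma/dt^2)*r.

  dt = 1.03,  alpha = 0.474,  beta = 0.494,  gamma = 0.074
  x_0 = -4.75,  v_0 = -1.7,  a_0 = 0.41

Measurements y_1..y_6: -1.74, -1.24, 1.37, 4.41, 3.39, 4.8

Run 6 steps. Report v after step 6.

step 1: x_pred=-6.2835  r=4.5435  x^+=-4.1299  v^+=0.9014  a^+=1.0438
step 2: x_pred=-2.6477  r=1.4077  x^+=-1.9805  v^+=2.6517  a^+=1.2402
step 3: x_pred=1.4087  r=-0.0387  x^+=1.3904  v^+=3.9106  a^+=1.2348
step 4: x_pred=6.0733  r=-1.6633  x^+=5.2849  v^+=4.3847  a^+=1.0028
step 5: x_pred=10.3331  r=-6.9431  x^+=7.0421  v^+=2.0876  a^+=0.0342
step 6: x_pred=9.2105  r=-4.4105  x^+=7.1199  v^+=0.0075  a^+=-0.5811

v_post = 0.0075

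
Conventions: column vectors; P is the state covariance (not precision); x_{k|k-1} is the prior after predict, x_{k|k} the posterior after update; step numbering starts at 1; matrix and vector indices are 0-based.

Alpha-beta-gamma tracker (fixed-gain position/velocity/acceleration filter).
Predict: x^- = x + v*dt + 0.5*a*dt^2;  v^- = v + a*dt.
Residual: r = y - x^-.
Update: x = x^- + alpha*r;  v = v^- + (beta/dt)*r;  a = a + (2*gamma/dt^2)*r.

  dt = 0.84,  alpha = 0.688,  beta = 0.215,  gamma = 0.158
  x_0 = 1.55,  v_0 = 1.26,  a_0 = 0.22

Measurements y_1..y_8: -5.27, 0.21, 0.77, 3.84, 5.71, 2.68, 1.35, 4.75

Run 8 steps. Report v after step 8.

step 1: x_pred=2.6860  r=-7.9560  x^+=-2.7877  v^+=-0.5916  a^+=-3.3431
step 2: x_pred=-4.4641  r=4.6741  x^+=-1.2483  v^+=-2.2034  a^+=-1.2498
step 3: x_pred=-3.5401  r=4.3101  x^+=-0.5748  v^+=-2.1501  a^+=0.6805
step 4: x_pred=-2.1407  r=5.9807  x^+=1.9740  v^+=-0.0477  a^+=3.3589
step 5: x_pred=3.1190  r=2.5910  x^+=4.9016  v^+=3.4370  a^+=4.5193
step 6: x_pred=9.3830  r=-6.7030  x^+=4.7714  v^+=5.5175  a^+=1.5173
step 7: x_pred=9.9414  r=-8.5914  x^+=4.0305  v^+=4.5931  a^+=-2.3303
step 8: x_pred=7.0666  r=-2.3166  x^+=5.4728  v^+=2.0427  a^+=-3.3677

v_post = 2.0427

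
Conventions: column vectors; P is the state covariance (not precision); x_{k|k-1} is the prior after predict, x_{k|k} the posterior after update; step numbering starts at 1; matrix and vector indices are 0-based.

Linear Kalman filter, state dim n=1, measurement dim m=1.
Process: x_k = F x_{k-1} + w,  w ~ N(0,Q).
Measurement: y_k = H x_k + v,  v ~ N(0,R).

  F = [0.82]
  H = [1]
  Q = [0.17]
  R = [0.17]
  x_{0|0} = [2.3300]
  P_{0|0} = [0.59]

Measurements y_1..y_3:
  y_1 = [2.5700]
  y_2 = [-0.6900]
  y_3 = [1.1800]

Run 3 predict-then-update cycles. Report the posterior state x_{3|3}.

x_post = [0.8161]

step 1: x^-=[1.9106]  P^-=[0.5667]  S=[0.7367]  K=[0.7692]  nu=[0.6594]  x^+=[2.4178]  P^+=[0.1308]
step 2: x^-=[1.9826]  P^-=[0.2579]  S=[0.4279]  K=[0.6027]  nu=[-2.6726]  x^+=[0.3717]  P^+=[0.1025]
step 3: x^-=[0.3048]  P^-=[0.2389]  S=[0.4089]  K=[0.5842]  nu=[0.8752]  x^+=[0.8161]  P^+=[0.0993]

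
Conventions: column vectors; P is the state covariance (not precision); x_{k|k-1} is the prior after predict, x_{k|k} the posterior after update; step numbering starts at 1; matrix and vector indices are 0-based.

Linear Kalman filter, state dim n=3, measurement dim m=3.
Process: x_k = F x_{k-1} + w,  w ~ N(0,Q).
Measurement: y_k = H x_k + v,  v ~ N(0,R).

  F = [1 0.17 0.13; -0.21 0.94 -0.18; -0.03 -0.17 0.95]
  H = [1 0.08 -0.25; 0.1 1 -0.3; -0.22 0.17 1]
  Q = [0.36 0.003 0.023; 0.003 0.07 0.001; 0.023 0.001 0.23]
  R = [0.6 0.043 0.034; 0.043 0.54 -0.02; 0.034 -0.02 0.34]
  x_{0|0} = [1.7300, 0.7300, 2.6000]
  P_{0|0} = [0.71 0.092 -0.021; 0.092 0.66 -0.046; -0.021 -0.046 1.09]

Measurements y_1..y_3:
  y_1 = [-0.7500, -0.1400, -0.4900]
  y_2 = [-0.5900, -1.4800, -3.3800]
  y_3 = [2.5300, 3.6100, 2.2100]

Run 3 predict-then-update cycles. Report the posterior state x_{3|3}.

x_post = [0.6862, 0.8414, 0.0558]

step 1: x^-=[2.1921, -0.1451, 2.2940]  P^-=[1.1313 0.0172 0.0749; 0.0172 0.6975 -0.3241; 0.0749 -0.3241 1.2504]  S=[1.7922 0.3875 -0.4486; 0.3875 1.5547 -0.6001; -0.4486 -0.6001 1.5209]  K=[0.6500 -0.0732 0.0503; -0.0134 0.5438 0.0730; 0.0739 -0.1838 0.7244]  nu=[-2.3570, 0.4741, -2.2771]  x^+=[0.5108, -0.0220, 0.3832]  P^+=[0.4237 -0.0141 0.1363; -0.0141 0.2817 -0.0375; 0.1363 -0.0375 0.2888]
step 2: x^-=[0.5569, -0.1969, 0.3524]  P^-=[0.8258 -0.0921 0.1640; -0.0921 0.3756 -0.1520; 0.1640 -0.1520 0.5034]  S=[1.3690 0.0888 -0.1151; 0.0888 1.0320 -0.2236; -0.1151 -0.2236 0.7773]  K=[0.5757 -0.1038 0.0125; -0.0421 0.4079 0.0239; 0.0746 -0.1692 0.5304]  nu=[-1.0431, -1.2331, -3.5764]  x^+=[0.0396, -0.7413, -1.4135]  P^+=[0.3726 -0.0347 0.1138; -0.0347 0.2081 -0.0445; 0.1138 -0.0445 0.2188]
step 3: x^-=[-0.2701, -0.4507, -1.2180]  P^-=[0.7581 -0.1061 0.1403; -0.1061 0.3148 -0.1308; 0.1403 -0.1308 0.4414]  S=[1.3058 0.0604 -0.1119; 0.0604 0.9509 -0.1948; -0.1119 -0.1948 0.7289]  K=[0.5519 -0.1125 -0.0064; -0.0525 0.3678 0.0163; 0.0653 -0.1639 0.4989]  nu=[2.5317, 3.7223, 3.4452]  x^+=[0.6862, 0.8414, 0.0558]  P^+=[0.3554 -0.0412 0.1040; -0.0412 0.1868 -0.0444; 0.1040 -0.0444 0.2056]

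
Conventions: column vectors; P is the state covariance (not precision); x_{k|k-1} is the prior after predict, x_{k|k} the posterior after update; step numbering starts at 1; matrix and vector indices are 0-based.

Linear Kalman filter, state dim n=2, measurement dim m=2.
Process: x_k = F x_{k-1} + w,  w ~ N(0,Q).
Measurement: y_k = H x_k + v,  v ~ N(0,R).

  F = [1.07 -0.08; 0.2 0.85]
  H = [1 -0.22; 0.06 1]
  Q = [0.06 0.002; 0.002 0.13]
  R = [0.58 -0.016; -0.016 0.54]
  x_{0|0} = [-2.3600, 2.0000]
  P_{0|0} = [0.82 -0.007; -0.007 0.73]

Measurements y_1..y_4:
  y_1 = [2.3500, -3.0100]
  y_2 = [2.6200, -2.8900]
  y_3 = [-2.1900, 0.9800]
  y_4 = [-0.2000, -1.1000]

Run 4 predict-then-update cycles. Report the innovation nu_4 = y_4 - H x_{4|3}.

innov = [-0.3876, -0.6703]

step 1: x^-=[-2.6852, 1.2280]  P^-=[1.0047 0.1216; 0.1216 0.6878]  S=[1.5645 0.0129; 0.0129 1.2461]  K=[0.6239 0.1395; -0.0236 0.5581]  nu=[5.3054, -4.0769]  x^+=[0.0564, -1.1727]  P^+=[0.3692 0.0432; 0.0432 0.2992]
step 2: x^-=[0.1541, -0.9855]  P^-=[0.4772 0.0992; 0.0992 0.3756]  S=[1.0317 0.0279; 0.0279 0.9292]  K=[0.4380 0.1244; 0.0050 0.4105]  nu=[2.2490, -1.9137]  x^+=[0.9010, -1.7598]  P^+=[0.2618 0.0445; 0.0445 0.2189]
step 3: x^-=[1.1049, -1.3157]  P^-=[0.3535 0.0829; 0.0829 0.3138]  S=[0.9123 0.0180; 0.0180 0.8650]  K=[0.3653 0.1128; 0.0079 0.3683]  nu=[-3.5843, 2.2294]  x^+=[0.0468, -0.5230]  P^+=[0.2193 0.0419; 0.0419 0.1963]
step 4: x^-=[0.0919, -0.4352]  P^-=[0.3052 0.0730; 0.0730 0.2948]  S=[0.8673 0.0095; 0.0095 0.8447]  K=[0.3322 0.1044; 0.0055 0.3541]  nu=[-0.3876, -0.6703]  x^+=[-0.1069, -0.6747]  P^+=[0.1996 0.0391; 0.0391 0.1888]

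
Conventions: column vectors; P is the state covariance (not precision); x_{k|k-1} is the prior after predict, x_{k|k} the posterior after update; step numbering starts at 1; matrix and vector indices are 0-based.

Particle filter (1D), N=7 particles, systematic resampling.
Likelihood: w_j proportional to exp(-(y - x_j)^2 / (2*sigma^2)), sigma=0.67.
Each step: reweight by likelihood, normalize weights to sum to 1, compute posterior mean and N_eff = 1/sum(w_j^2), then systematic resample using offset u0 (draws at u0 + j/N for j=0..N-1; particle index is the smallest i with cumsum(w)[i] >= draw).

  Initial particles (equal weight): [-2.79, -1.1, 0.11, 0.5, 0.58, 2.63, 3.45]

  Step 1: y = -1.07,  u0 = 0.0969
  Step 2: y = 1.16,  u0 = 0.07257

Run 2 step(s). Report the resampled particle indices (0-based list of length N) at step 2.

step 1: w=[0.0272, 0.7343, 0.1559, 0.0472, 0.0354, 0.0000, 0.0000]  mean=-0.8224  Neff=1.7616  idx=[1, 1, 1, 1, 1, 2, 3]
step 2: w=[0.0037, 0.0037, 0.0037, 0.0037, 0.0037, 0.3165, 0.6652]  mean=0.3473  Neff=1.8424  idx=[5, 5, 6, 6, 6, 6, 6]

resampled_idx = [5, 5, 6, 6, 6, 6, 6]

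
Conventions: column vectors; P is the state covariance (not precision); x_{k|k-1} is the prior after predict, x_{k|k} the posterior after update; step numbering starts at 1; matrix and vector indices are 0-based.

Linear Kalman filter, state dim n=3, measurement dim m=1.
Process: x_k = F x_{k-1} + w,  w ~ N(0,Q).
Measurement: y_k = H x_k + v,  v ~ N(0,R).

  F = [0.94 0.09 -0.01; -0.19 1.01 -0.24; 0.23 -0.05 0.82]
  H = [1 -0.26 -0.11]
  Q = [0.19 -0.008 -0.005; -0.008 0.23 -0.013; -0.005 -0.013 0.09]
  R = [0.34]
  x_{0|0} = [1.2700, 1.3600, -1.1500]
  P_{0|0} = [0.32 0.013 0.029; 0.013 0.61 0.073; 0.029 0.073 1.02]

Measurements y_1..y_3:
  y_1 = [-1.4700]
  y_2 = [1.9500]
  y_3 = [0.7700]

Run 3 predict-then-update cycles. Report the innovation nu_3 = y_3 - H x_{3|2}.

step 1: x^-=[1.3277, 1.4083, -0.7189]  P^-=[0.4793 -0.0039 0.0804; -0.0039 0.8848 -0.2002; 0.0804 -0.2002 0.7990]  S=[0.8617]  K=[0.5472; -0.2460; 0.0518]  nu=[-2.5106]  x^+=[-0.0460, 2.0259, -0.8488]  P^+=[0.2213 0.1120 0.0560; 0.1120 0.8327 -0.1892; 0.0560 -0.1892 0.7966]
step 2: x^-=[0.1476, 2.2586, -0.8079]  P^-=[0.4106 0.1280 0.0586; 0.1280 1.1871 -0.3652; 0.0586 -0.3652 0.6735]  S=[0.7387]  K=[0.5021; -0.1902; 0.1076]  nu=[2.3008]  x^+=[1.3028, 1.8211, -0.5603]  P^+=[0.2244 0.1985 0.0187; 0.1985 1.1604 -0.3501; 0.0187 -0.3501 0.6650]
step 3: x^-=[1.3942, 1.7262, -0.2509]  P^-=[0.4316 0.2510 0.0160; 0.2510 1.5554 -0.4624; 0.0160 -0.4624 0.5831]  S=[0.7233]  K=[0.5041; -0.1417; 0.0996]  nu=[-0.2029]  x^+=[1.2919, 1.7550, -0.2711]  P^+=[0.2478 0.3027 -0.0203; 0.3027 1.5408 -0.4521; -0.0203 -0.4521 0.5759]

innov = [-0.2029]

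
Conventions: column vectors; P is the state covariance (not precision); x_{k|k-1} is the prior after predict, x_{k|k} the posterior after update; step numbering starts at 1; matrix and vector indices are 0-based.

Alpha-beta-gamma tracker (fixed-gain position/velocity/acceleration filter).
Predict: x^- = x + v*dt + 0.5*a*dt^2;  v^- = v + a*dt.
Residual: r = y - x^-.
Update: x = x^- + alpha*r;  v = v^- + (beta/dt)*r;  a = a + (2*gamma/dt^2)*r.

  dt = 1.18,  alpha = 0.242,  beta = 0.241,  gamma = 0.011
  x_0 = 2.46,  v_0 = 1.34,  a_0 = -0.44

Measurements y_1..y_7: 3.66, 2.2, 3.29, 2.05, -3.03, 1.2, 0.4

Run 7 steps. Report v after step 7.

v_post = -1.4422

step 1: x_pred=3.7349  r=-0.0749  x^+=3.7168  v^+=0.8055  a^+=-0.4412
step 2: x_pred=4.3601  r=-2.1601  x^+=3.8374  v^+=-0.1563  a^+=-0.4753
step 3: x_pred=3.3221  r=-0.0321  x^+=3.3143  v^+=-0.7237  a^+=-0.4758
step 4: x_pred=2.1291  r=-0.0791  x^+=2.1100  v^+=-1.3013  a^+=-0.4771
step 5: x_pred=0.2423  r=-3.2723  x^+=-0.5496  v^+=-2.5326  a^+=-0.5288
step 6: x_pred=-3.9062  r=5.1062  x^+=-2.6705  v^+=-2.1136  a^+=-0.4481
step 7: x_pred=-5.4765  r=5.8765  x^+=-4.0544  v^+=-1.4422  a^+=-0.3552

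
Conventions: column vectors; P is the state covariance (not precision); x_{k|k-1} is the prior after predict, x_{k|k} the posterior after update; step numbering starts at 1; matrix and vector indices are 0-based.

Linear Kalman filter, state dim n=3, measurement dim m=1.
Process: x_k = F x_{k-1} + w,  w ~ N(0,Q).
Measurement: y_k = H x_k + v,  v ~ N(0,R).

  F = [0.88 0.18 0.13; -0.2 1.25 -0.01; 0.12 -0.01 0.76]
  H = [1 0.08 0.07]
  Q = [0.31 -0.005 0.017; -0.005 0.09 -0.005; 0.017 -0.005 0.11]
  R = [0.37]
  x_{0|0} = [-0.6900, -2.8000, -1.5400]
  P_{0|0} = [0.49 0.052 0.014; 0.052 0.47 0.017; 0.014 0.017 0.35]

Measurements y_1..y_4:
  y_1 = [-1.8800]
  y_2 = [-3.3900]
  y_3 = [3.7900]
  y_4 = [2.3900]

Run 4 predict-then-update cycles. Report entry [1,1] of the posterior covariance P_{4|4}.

step 1: x^-=[-1.3114, -3.3466, -1.2252]  P^-=[0.7311 0.0716 0.1150; 0.0716 0.8176 -0.0034; 0.1150 -0.0034 0.3214]  S=[1.1354]  K=[0.6560; 0.1205; 0.1209]  nu=[-0.2151]  x^+=[-1.4525, -3.3725, -1.2512]  P^+=[0.2424 -0.0181 0.0250; -0.0181 0.8012 -0.0199; 0.0250 -0.0199 0.3048]
step 2: x^-=[-2.0479, -3.9126, -1.0915]  P^-=[0.5279 0.1088 0.0854; 0.1088 1.3612 -0.0487; 0.0854 -0.0487 0.2946]  S=[0.9369]  K=[0.5791; 0.2288; 0.1091]  nu=[-0.9527]  x^+=[-2.5996, -4.1306, -1.1954]  P^+=[0.2137 -0.0153 0.0263; -0.0153 1.3122 -0.0720; 0.0263 -0.0720 0.2834]
step 3: x^-=[-3.1866, -4.6313, -1.1791]  P^-=[0.5206 0.2235 0.0732; 0.2235 2.1584 -0.1035; 0.0732 -0.1035 0.2828]  S=[0.9506]  K=[0.5718; 0.4091; 0.0892]  nu=[7.4296]  x^+=[1.0617, -1.5916, -0.5168]  P^+=[0.2097 0.0011 0.0248; 0.0011 1.9992 -0.1381; 0.0248 -0.1381 0.2753]
step 4: x^-=[0.5807, -2.1966, -0.2494]  P^-=[0.5414 0.3857 0.0610; 0.3857 3.2252 -0.1720; 0.0610 -0.1720 0.2788]  S=[1.0017]  K=[0.5755; 0.6306; 0.0666]  nu=[2.0025]  x^+=[1.7332, -0.9339, -0.1160]  P^+=[0.2096 0.0221 0.0226; 0.0221 2.8269 -0.2141; 0.0226 -0.2141 0.2744]

P_post[1,1] = 2.8269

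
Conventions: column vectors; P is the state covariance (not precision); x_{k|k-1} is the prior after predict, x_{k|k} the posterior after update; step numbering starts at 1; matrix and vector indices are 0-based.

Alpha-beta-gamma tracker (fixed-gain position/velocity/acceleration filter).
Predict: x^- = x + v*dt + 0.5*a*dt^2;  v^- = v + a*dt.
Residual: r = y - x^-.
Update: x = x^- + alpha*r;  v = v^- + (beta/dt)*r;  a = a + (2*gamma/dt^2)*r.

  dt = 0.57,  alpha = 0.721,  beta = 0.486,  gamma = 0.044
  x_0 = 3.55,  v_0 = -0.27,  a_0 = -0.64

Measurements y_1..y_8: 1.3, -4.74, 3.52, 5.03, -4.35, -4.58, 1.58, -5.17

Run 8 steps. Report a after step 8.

step 1: x_pred=3.2921  r=-1.9921  x^+=1.8558  v^+=-2.3334  a^+=-1.1796
step 2: x_pred=0.3342  r=-5.0742  x^+=-3.3243  v^+=-7.3321  a^+=-2.5539
step 3: x_pred=-7.9185  r=11.4385  x^+=0.3287  v^+=0.9650  a^+=0.5442
step 4: x_pred=0.9671  r=4.0629  x^+=3.8965  v^+=4.7393  a^+=1.6447
step 5: x_pred=6.8650  r=-11.2150  x^+=-1.2210  v^+=-3.8855  a^+=-1.3930
step 6: x_pred=-3.6620  r=-0.9180  x^+=-4.3239  v^+=-5.4622  a^+=-1.6416
step 7: x_pred=-7.7040  r=9.2840  x^+=-1.0102  v^+=1.5179  a^+=0.8730
step 8: x_pred=-0.0032  r=-5.1668  x^+=-3.7285  v^+=-2.3898  a^+=-0.5264

a_post = -0.5264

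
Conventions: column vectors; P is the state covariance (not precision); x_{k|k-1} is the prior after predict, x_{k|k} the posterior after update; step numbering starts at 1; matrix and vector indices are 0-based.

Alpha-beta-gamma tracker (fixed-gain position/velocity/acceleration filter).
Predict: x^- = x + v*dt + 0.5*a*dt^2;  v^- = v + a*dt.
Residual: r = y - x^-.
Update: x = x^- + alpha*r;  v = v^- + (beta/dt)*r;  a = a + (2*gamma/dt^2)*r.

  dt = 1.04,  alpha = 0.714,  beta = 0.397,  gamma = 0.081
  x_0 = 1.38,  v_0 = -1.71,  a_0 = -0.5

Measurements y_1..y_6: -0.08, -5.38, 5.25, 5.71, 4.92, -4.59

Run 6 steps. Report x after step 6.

x_post = -0.3508

step 1: x_pred=-0.6688  r=0.5888  x^+=-0.2484  v^+=-2.0052  a^+=-0.4118
step 2: x_pred=-2.5566  r=-2.8234  x^+=-4.5725  v^+=-3.5113  a^+=-0.8347
step 3: x_pred=-8.6757  r=13.9257  x^+=1.2673  v^+=0.9364  a^+=1.2511
step 4: x_pred=2.9177  r=2.7923  x^+=4.9114  v^+=3.3034  a^+=1.6693
step 5: x_pred=9.2497  r=-4.3297  x^+=6.1583  v^+=3.3867  a^+=1.0208
step 6: x_pred=10.2325  r=-14.8225  x^+=-0.3508  v^+=-1.2099  a^+=-1.1993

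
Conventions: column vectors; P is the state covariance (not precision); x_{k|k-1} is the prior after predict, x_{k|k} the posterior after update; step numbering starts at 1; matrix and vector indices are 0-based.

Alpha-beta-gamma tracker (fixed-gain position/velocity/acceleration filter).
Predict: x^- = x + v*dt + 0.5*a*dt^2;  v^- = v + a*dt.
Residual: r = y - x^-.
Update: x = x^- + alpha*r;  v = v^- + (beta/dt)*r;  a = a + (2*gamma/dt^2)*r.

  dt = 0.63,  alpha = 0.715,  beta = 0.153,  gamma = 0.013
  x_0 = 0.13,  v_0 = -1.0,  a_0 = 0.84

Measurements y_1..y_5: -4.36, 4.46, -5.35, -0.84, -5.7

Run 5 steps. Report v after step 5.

v_post = -0.0844

step 1: x_pred=-0.3333  r=-4.0267  x^+=-3.2124  v^+=-1.4487  a^+=0.5762
step 2: x_pred=-4.0107  r=8.4707  x^+=2.0458  v^+=0.9715  a^+=1.1311
step 3: x_pred=2.8823  r=-8.2323  x^+=-3.0038  v^+=-0.3152  a^+=0.5918
step 4: x_pred=-3.0849  r=2.2449  x^+=-1.4798  v^+=0.6029  a^+=0.7389
step 5: x_pred=-0.9534  r=-4.7466  x^+=-4.3472  v^+=-0.0844  a^+=0.4280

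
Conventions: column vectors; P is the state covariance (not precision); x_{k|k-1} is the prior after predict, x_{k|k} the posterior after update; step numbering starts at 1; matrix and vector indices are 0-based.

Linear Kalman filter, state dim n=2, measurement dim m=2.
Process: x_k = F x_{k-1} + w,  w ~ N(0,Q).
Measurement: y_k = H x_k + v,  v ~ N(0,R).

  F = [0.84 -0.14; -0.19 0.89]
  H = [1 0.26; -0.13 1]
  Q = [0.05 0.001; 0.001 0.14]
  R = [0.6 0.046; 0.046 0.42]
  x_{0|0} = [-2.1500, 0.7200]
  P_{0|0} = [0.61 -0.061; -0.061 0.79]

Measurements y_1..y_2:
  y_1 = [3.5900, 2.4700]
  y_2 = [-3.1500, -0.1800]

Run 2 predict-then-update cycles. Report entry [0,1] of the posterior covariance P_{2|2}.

P_post[0,1] = -0.0373

step 1: x^-=[-1.9068, 1.0493]  P^-=[0.5102 -0.2420; -0.2420 0.8084]  S=[1.0390 -0.0440; -0.0440 1.3000]  K=[0.4211 -0.2230; -0.0033 0.6460]  nu=[5.2240, 1.1728]  x^+=[0.0314, 1.7897]  P^+=[0.2531 -0.0414; -0.0414 0.2658]
step 2: x^-=[-0.2242, 1.5869]  P^-=[0.2436 -0.1045; -0.1045 0.3736]  S=[0.8145 0.0105; 0.0105 0.8249]  K=[0.2678 -0.1685; -0.0151 0.4696]  nu=[-3.3384, -1.7960]  x^+=[-0.8157, 0.7939]  P^+=[0.1627 -0.0373; -0.0373 0.1917]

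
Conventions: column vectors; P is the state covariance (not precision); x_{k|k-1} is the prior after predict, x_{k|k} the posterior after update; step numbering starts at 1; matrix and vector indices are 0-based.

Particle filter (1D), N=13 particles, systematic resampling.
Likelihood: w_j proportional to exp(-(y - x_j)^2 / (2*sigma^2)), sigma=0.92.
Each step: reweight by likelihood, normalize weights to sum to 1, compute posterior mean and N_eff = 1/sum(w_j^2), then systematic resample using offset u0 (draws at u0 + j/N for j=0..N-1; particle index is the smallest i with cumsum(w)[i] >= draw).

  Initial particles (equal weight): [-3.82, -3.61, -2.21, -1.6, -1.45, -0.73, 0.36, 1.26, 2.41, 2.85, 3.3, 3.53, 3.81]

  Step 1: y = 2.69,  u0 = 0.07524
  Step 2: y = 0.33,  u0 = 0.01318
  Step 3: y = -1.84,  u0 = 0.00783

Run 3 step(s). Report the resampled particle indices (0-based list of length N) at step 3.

resampled_idx = [0, 0, 1, 2, 2, 3, 4, 4, 5, 6, 7, 7, 8]

step 1: w=[0.0000, 0.0000, 0.0000, 0.0000, 0.0000, 0.0002, 0.0096, 0.0708, 0.2263, 0.2335, 0.1903, 0.1562, 0.1130]  mean=2.9133  Neff=5.4279  idx=[7, 8, 8, 8, 9, 9, 9, 10, 10, 11, 11, 12, 12]
step 2: w=[0.6518, 0.0843, 0.0843, 0.0843, 0.0255, 0.0255, 0.0255, 0.0059, 0.0059, 0.0026, 0.0026, 0.0008, 0.0008]  mean=1.7128  Neff=2.2313  idx=[0, 0, 0, 0, 0, 0, 0, 0, 0, 1, 2, 3, 5]
step 3: w=[0.1109, 0.1109, 0.1109, 0.1109, 0.1109, 0.1109, 0.1109, 0.1109, 0.1109, 0.0008, 0.0008, 0.0008, 0.0001]  mean=1.2627  Neff=9.0419  idx=[0, 0, 1, 2, 2, 3, 4, 4, 5, 6, 7, 7, 8]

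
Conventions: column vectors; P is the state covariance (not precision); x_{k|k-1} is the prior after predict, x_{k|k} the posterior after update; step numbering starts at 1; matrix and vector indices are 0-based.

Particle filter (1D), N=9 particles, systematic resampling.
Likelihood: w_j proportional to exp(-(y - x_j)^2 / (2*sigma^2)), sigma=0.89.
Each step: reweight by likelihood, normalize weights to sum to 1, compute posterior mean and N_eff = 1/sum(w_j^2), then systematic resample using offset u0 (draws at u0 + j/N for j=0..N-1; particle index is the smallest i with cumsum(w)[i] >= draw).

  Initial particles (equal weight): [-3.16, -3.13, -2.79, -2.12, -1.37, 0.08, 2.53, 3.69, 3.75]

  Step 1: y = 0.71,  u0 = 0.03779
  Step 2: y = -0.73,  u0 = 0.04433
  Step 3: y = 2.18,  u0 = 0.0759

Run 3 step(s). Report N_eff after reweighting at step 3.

step 1: w=[0.0001, 0.0001, 0.0004, 0.0065, 0.0664, 0.7937, 0.1260, 0.0037, 0.0030]  mean=0.3007  Neff=1.5377  idx=[4, 5, 5, 5, 5, 5, 5, 5, 6]
step 2: w=[0.1430, 0.1224, 0.1224, 0.1224, 0.1224, 0.1224, 0.1224, 0.1224, 0.0002]  mean=-0.1268  Neff=7.9799  idx=[0, 1, 2, 2, 3, 4, 5, 6, 7]
step 3: w=[0.0007, 0.1249, 0.1249, 0.1249, 0.1249, 0.1249, 0.1249, 0.1249, 0.1249]  mean=0.0790  Neff=8.0113  idx=[1, 2, 3, 4, 5, 6, 6, 7, 8]

N_eff = 8.0113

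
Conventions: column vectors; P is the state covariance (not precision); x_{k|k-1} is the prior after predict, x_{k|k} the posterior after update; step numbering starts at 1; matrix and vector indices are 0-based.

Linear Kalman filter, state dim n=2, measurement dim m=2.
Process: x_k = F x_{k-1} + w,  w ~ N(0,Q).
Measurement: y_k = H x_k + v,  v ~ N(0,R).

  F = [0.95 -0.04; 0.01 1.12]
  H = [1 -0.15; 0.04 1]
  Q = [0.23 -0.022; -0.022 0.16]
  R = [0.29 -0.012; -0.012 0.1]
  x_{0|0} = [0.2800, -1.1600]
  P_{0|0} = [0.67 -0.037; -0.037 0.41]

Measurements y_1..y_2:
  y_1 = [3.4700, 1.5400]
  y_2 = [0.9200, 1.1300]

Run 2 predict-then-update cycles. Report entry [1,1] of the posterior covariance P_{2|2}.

step 1: x^-=[0.3124, -1.2964]  P^-=[0.8381 -0.0734; -0.0734 0.6735]  S=[1.1653 -0.1524; -0.1524 0.7690]  K=[0.7411 0.0951; -0.0365 0.8648]  nu=[2.9631, 2.8239]  x^+=[2.7770, 1.0374]  P^+=[0.2126 -0.0079; -0.0079 0.0872]
step 2: x^-=[2.5967, 1.1897]  P^-=[0.4226 -0.0323; -0.0323 0.2693]  S=[0.7284 -0.0676; -0.0676 0.3674]  K=[0.5931 0.0672; -0.0327 0.7235]  nu=[-1.4982, -0.1636]  x^+=[1.6971, 1.1203]  P^+=[0.1701 -0.0072; -0.0072 0.0730]

P_post[1,1] = 0.0730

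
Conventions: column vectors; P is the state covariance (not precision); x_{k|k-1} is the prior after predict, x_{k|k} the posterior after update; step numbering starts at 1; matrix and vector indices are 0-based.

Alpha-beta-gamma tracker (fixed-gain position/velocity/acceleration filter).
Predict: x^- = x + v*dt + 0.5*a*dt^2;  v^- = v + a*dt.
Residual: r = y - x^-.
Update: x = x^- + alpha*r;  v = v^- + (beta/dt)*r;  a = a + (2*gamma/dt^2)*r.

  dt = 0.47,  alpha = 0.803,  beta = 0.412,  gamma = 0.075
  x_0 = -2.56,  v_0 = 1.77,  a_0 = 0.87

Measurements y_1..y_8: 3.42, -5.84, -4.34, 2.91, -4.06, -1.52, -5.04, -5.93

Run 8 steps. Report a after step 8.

step 1: x_pred=-1.6320  r=5.0520  x^+=2.4248  v^+=6.6075  a^+=4.3005
step 2: x_pred=6.0053  r=-11.8453  x^+=-3.5065  v^+=-1.7548  a^+=-3.7429
step 3: x_pred=-4.7446  r=0.4046  x^+=-4.4197  v^+=-3.1592  a^+=-3.4681
step 4: x_pred=-6.2876  r=9.1976  x^+=1.0981  v^+=3.2733  a^+=2.7774
step 5: x_pred=2.9433  r=-7.0033  x^+=-2.6803  v^+=-1.5603  a^+=-1.9781
step 6: x_pred=-3.6322  r=2.1122  x^+=-1.9361  v^+=-0.6385  a^+=-0.5438
step 7: x_pred=-2.2963  r=-2.7437  x^+=-4.4995  v^+=-3.2993  a^+=-2.4069
step 8: x_pred=-6.3160  r=0.3860  x^+=-6.0060  v^+=-4.0922  a^+=-2.1448

a_post = -2.1448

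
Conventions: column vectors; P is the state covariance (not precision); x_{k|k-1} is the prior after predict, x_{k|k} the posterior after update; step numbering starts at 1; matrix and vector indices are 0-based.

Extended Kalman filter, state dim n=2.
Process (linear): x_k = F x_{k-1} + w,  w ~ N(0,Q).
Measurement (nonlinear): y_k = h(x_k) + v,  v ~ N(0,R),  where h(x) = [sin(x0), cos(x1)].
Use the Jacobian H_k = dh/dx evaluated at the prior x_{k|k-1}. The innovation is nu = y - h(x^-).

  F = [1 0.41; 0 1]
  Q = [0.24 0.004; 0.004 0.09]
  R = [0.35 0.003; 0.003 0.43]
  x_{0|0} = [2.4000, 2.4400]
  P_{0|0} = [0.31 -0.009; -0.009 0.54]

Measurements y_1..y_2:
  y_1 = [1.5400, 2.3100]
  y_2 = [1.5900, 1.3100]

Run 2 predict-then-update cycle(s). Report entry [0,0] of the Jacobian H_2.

step 1: x^-=[3.4004, 2.4400]  P^-=[0.6334 0.2164; 0.2164 0.6300]  H_jac=[-0.9667 0.0000; 0.0000 -0.6454]  S=[0.9419 0.1380; 0.1380 0.6924]  K=[-0.6392 -0.0743; -0.1401 -0.5593]  nu=[1.7959, 3.0738]  x^+=[2.0241, 0.4692]  P^+=[0.2316 0.0525; 0.0525 0.3733]
step 2: x^-=[2.2164, 0.4692]  P^-=[0.5774 0.2095; 0.2095 0.4633]  H_jac=[-0.6017 0.0000; 0.0000 -0.4521]  S=[0.5591 0.0600; 0.0600 0.5247]  K=[-0.6096 -0.1108; -0.1849 -0.3780]  nu=[0.7913, 0.4180]  x^+=[1.6878, 0.1648]  P^+=[0.3551 0.1095; 0.1095 0.3608]

H_jac[0,0] = -0.6017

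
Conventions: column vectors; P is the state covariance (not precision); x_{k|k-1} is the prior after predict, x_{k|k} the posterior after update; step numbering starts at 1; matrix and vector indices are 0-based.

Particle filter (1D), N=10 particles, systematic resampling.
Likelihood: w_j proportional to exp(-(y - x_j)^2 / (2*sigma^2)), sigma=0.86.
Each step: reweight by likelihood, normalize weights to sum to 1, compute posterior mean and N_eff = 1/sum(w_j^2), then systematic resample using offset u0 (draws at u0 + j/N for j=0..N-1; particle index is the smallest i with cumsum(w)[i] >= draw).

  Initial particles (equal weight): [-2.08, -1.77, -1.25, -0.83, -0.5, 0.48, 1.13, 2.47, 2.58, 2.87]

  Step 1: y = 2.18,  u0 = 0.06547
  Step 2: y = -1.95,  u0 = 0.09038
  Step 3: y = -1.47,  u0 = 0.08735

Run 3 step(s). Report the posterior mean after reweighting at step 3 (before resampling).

step 1: w=[0.0000, 0.0000, 0.0001, 0.0007, 0.0024, 0.0444, 0.1486, 0.2958, 0.2810, 0.2269]  mean=2.2943  Neff=4.1316  idx=[6, 6, 7, 7, 7, 8, 8, 8, 9, 9]
step 2: w=[0.4987, 0.4987, 0.0006, 0.0006, 0.0006, 0.0003, 0.0003, 0.0003, 0.0000, 0.0000]  mean=1.1337  Neff=2.0106  idx=[0, 0, 0, 0, 0, 1, 1, 1, 1, 1]
step 3: w=[0.1000, 0.1000, 0.1000, 0.1000, 0.1000, 0.1000, 0.1000, 0.1000, 0.1000, 0.1000]  mean=1.1300  Neff=10.0000  idx=[0, 1, 2, 3, 4, 5, 6, 7, 8, 9]

post_mean = 1.1300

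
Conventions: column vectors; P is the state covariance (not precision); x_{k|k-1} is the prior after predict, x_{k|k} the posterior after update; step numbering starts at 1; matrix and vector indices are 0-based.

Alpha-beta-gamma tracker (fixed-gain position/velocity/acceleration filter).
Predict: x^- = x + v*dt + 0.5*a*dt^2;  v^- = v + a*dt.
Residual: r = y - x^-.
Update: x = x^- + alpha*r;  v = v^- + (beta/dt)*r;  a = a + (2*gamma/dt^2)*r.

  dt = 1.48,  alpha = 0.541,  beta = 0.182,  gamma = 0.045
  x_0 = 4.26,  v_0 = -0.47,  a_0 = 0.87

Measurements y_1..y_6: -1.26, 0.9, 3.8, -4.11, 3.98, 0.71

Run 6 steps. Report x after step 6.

x_post = 3.1987

step 1: x_pred=4.5172  r=-5.7772  x^+=1.3917  v^+=0.1072  a^+=0.6326
step 2: x_pred=2.2432  r=-1.3432  x^+=1.5165  v^+=0.8783  a^+=0.5774
step 3: x_pred=3.4488  r=0.3512  x^+=3.6388  v^+=1.7761  a^+=0.5919
step 4: x_pred=6.9156  r=-11.0256  x^+=0.9507  v^+=1.2962  a^+=0.1388
step 5: x_pred=3.0211  r=0.9589  x^+=3.5399  v^+=1.6196  a^+=0.1782
step 6: x_pred=6.1321  r=-5.4221  x^+=3.1987  v^+=1.2166  a^+=-0.0445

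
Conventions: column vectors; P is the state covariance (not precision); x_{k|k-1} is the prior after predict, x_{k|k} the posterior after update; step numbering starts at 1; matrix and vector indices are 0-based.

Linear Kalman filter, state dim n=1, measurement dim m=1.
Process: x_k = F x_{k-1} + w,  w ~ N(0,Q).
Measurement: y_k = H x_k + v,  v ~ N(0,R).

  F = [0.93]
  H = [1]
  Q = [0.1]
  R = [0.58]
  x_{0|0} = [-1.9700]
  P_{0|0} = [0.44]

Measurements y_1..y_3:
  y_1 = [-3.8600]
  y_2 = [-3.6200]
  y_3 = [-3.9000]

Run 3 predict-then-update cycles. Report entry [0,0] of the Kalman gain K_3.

K[0,0] = 0.3263

step 1: x^-=[-1.8321]  P^-=[0.4806]  S=[1.0606]  K=[0.4531]  nu=[-2.0279]  x^+=[-2.7510]  P^+=[0.2628]
step 2: x^-=[-2.5584]  P^-=[0.3273]  S=[0.9073]  K=[0.3607]  nu=[-1.0616]  x^+=[-2.9414]  P^+=[0.2092]
step 3: x^-=[-2.7355]  P^-=[0.2810]  S=[0.8610]  K=[0.3263]  nu=[-1.1645]  x^+=[-3.1155]  P^+=[0.1893]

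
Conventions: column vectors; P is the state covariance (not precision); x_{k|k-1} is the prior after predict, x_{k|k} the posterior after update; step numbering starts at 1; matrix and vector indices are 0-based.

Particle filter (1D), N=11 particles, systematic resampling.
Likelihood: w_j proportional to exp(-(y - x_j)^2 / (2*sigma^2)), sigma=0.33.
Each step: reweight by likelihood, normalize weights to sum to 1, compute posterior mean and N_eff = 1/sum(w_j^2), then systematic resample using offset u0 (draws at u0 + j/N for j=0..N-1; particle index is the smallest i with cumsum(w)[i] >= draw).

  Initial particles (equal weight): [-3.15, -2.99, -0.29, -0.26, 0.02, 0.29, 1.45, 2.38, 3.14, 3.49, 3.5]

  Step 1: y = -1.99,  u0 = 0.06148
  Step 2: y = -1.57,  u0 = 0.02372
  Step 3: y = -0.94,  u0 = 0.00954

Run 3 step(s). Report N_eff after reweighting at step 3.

step 1: w=[0.1698, 0.8300, 0.0001, 0.0001, 0.0000, 0.0000, 0.0000, 0.0000, 0.0000, 0.0000, 0.0000]  mean=-3.0165  Neff=1.3934  idx=[0, 0, 1, 1, 1, 1, 1, 1, 1, 1, 1]
step 2: w=[0.0120, 0.0120, 0.1085, 0.1085, 0.1085, 0.1085, 0.1085, 0.1085, 0.1085, 0.1085, 0.1085]  mean=-2.9938  Neff=9.4214  idx=[1, 2, 3, 4, 5, 6, 7, 7, 8, 9, 10]
step 3: w=[0.0044, 0.0996, 0.0996, 0.0996, 0.0996, 0.0996, 0.0996, 0.0996, 0.0996, 0.0996, 0.0996]  mean=-2.9907  Neff=10.0857  idx=[1, 1, 2, 3, 4, 5, 6, 7, 8, 9, 10]

N_eff = 10.0857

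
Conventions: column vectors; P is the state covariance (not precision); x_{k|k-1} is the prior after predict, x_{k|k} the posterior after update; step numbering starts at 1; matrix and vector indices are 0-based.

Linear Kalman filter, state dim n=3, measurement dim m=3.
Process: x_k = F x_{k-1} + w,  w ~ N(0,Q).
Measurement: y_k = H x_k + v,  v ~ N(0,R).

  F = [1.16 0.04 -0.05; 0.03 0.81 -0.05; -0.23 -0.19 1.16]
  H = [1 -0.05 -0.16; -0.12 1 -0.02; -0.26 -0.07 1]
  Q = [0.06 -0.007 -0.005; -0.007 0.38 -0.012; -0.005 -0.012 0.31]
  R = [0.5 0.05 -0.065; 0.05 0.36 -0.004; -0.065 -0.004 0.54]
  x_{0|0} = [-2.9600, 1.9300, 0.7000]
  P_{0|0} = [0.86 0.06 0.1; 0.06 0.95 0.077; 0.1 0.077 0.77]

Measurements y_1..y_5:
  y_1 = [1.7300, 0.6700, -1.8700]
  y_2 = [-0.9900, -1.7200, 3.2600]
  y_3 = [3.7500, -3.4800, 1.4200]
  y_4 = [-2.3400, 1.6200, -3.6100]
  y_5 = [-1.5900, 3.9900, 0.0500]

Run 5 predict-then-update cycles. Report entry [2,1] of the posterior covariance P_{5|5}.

P_post[2,1] = 0.0034

step 1: x^-=[-3.3914, 1.4395, 1.1261]  P^-=[1.2143 0.1029 -0.1601; 0.1029 1.0024 -0.1426; -0.1601 -0.1426 1.3438]  S=[1.7899 -0.0153 -0.7593; -0.0153 1.3606 -0.2135; -0.7593 -0.2135 2.0778]  K=[0.6986 -0.0180 0.0210; 0.0368 0.7259 -0.0272; 0.0940 0.0014 0.7061]  nu=[5.3736, -1.1539, -3.7771]  x^+=[0.3042, 0.9028, -1.0375]  P^+=[0.3611 0.0730 0.0650; 0.0730 0.2724 0.0180; 0.0650 0.0180 0.3933]
step 2: x^-=[0.4408, 0.7923, -1.4450]  P^-=[0.5465 0.0794 -0.0538; 0.0794 0.5619 -0.0731; -0.0538 -0.0731 0.8319]  S=[1.0773 0.0505 -0.3959; 0.0505 0.9137 -0.1299; -0.3959 -0.1299 1.4527]  K=[0.5121 -0.0120 -0.0002; 0.0182 0.6004 -0.0329; 0.0504 -0.0088 0.5988]  nu=[-1.6224, -2.4883, 4.8751]  x^+=[-0.3608, -0.8920, 1.4142]  P^+=[0.2644 0.0538 0.0392; 0.0538 0.2238 0.0083; 0.0392 0.0083 0.3309]
step 3: x^-=[-0.5249, -0.8040, 1.8929]  P^-=[0.4174 0.0582 -0.0551; 0.0582 0.5297 -0.0681; -0.0551 -0.0681 0.7574]  S=[0.9488 0.0453 -0.3510; 0.0453 0.8845 -0.1197; -0.3510 -0.1197 1.3686]  K=[0.4430 -0.0136 -0.0101; 0.0037 0.5875 -0.0356; 0.0307 -0.0105 0.5744]  nu=[4.5376, -2.7011, -0.6657]  x^+=[1.5289, -2.3504, 1.6782]  P^+=[0.2283 0.0452 0.0283; 0.0452 0.2174 0.0052; 0.0283 0.0052 0.3159]
step 4: x^-=[1.5956, -1.9419, 2.0416]  P^-=[0.3692 0.0494 -0.0576; 0.0494 0.5253 -0.0678; -0.0576 -0.0678 0.7416]  S=[0.9019 0.0424 -0.3380; 0.0424 0.8815 -0.1178; -0.3380 -0.1178 1.3504]  K=[0.4121 -0.0146 -0.0144; -0.0036 0.5860 -0.0367; 0.0218 -0.0110 0.5683]  nu=[-3.7060, 3.7942, -5.3727]  x^+=[0.0903, 0.4921, -1.1343]  P^+=[0.2121 0.0413 0.0235; 0.0413 0.2160 0.0039; 0.0235 0.0039 0.3119]
step 5: x^-=[0.1811, 0.4580, -1.4300]  P^-=[0.3476 0.0455 -0.0587; 0.0455 0.5243 -0.0679; -0.0587 -0.0679 0.7380]  S=[0.8810 0.0410 -0.3327; 0.0410 0.8811 -0.1173; -0.3327 -0.1173 1.3458]  K=[0.3972 -0.0151 -0.0162; -0.0071 0.5858 -0.0372; 0.0178 -0.0112 0.5667]  nu=[-1.9770, 3.5251, 1.5592]  x^+=[-0.6826, 2.4789, -0.6211]  P^+=[0.2043 0.0395 0.0214; 0.0395 0.2155 0.0034; 0.0214 0.0034 0.3107]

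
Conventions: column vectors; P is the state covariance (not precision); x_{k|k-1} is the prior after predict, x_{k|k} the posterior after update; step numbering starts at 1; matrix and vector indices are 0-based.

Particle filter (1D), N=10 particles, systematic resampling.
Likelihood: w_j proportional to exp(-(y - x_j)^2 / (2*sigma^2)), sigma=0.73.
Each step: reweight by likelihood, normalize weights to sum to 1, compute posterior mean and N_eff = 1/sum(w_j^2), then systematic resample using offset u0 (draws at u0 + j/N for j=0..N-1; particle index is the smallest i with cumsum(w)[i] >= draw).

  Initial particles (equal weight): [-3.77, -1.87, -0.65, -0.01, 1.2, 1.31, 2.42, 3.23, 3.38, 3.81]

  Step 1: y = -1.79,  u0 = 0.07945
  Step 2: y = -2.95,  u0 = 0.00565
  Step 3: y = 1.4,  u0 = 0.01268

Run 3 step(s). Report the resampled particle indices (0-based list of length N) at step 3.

step 1: w=[0.0185, 0.7276, 0.2162, 0.0374, 0.0002, 0.0001, 0.0000, 0.0000, 0.0000, 0.0000]  mean=-1.5709  Neff=1.7305  idx=[1, 1, 1, 1, 1, 1, 1, 2, 2, 3]
step 2: w=[0.1420, 0.1420, 0.1420, 0.1420, 0.1420, 0.1420, 0.1420, 0.0030, 0.0030, 0.0001]  mean=-1.8625  Neff=7.0847  idx=[0, 0, 1, 2, 2, 3, 4, 4, 5, 6]
step 3: w=[0.1000, 0.1000, 0.1000, 0.1000, 0.1000, 0.1000, 0.1000, 0.1000, 0.1000, 0.1000]  mean=-1.8700  Neff=10.0000  idx=[0, 1, 2, 3, 4, 5, 6, 7, 8, 9]

resampled_idx = [0, 1, 2, 3, 4, 5, 6, 7, 8, 9]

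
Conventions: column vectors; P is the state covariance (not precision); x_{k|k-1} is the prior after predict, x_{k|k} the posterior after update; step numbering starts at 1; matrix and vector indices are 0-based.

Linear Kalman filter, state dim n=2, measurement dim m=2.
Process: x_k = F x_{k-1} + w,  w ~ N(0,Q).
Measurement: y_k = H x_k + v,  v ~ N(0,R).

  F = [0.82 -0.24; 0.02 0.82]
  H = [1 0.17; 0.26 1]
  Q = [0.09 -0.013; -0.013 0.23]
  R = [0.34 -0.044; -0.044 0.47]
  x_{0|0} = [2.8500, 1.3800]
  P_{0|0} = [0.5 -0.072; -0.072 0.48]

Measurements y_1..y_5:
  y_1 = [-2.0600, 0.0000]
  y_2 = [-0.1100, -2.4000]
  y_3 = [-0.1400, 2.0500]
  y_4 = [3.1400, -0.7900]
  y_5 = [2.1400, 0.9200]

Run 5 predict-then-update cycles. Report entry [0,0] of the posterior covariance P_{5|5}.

P_post[0,0] = 0.1473

step 1: x^-=[2.0058, 1.1886]  P^-=[0.4822 -0.1473; -0.1473 0.5506]  S=[0.7880 0.0211; 0.0211 0.9766]  K=[0.5811 -0.0351; -0.0823 0.5264]  nu=[-4.2679, -1.7101]  x^+=[-0.4141, 0.6397]  P^+=[0.2158 -0.0981; -0.0981 0.2765]
step 2: x^-=[-0.4931, 0.5163]  P^-=[0.2897 -0.1294; -0.1294 0.4128]  S=[0.5976 -0.0336; -0.0336 0.8351]  K=[0.4453 -0.0468; -0.0737 0.4511]  nu=[0.2954, -2.7881]  x^+=[-0.2310, -0.7631]  P^+=[0.1679 -0.0853; -0.0853 0.2374]
step 3: x^-=[-0.0063, -0.6303]  P^-=[0.2502 -0.1139; -0.1139 0.3869]  S=[0.5626 -0.0321; -0.0321 0.8146]  K=[0.4077 -0.0439; -0.0606 0.4362]  nu=[-0.0265, 2.6820]  x^+=[-0.1349, 0.5412]  P^+=[0.1539 -0.0786; -0.0786 0.2281]
step 4: x^-=[-0.2405, 0.4411]  P^-=[0.2376 -0.1078; -0.1078 0.3809]  S=[0.5519 -0.0301; -0.0301 0.8109]  K=[0.3949 -0.0422; -0.0545 0.4331]  nu=[3.3055, -1.1686]  x^+=[1.1142, -0.2451]  P^+=[0.1490 -0.0759; -0.0759 0.2257]
step 5: x^-=[0.9725, -0.1787]  P^-=[0.2331 -0.1057; -0.1057 0.3793]  S=[0.5481 -0.0293; -0.0293 0.8101]  K=[0.3903 -0.0415; -0.0521 0.4324]  nu=[1.1979, 0.8458]  x^+=[1.4049, 0.1247]  P^+=[0.1473 -0.0750; -0.0750 0.2250]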